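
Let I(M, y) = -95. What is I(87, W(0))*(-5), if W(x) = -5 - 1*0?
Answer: 475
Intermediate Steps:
W(x) = -5 (W(x) = -5 + 0 = -5)
I(87, W(0))*(-5) = -95*(-5) = 475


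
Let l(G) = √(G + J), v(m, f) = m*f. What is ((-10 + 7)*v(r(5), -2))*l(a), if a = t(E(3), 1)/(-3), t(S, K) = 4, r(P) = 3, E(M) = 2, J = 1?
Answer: 6*I*√3 ≈ 10.392*I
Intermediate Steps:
a = -4/3 (a = 4/(-3) = 4*(-⅓) = -4/3 ≈ -1.3333)
v(m, f) = f*m
l(G) = √(1 + G) (l(G) = √(G + 1) = √(1 + G))
((-10 + 7)*v(r(5), -2))*l(a) = ((-10 + 7)*(-2*3))*√(1 - 4/3) = (-3*(-6))*√(-⅓) = 18*(I*√3/3) = 6*I*√3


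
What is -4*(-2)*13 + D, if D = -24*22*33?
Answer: -17320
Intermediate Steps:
D = -17424 (D = -528*33 = -17424)
-4*(-2)*13 + D = -4*(-2)*13 - 17424 = -2*(-4)*13 - 17424 = 8*13 - 17424 = 104 - 17424 = -17320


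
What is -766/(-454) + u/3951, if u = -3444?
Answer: 243815/298959 ≈ 0.81555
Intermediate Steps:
-766/(-454) + u/3951 = -766/(-454) - 3444/3951 = -766*(-1/454) - 3444*1/3951 = 383/227 - 1148/1317 = 243815/298959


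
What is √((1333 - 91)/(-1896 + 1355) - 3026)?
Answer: 2*I*√221581157/541 ≈ 55.03*I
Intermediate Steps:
√((1333 - 91)/(-1896 + 1355) - 3026) = √(1242/(-541) - 3026) = √(1242*(-1/541) - 3026) = √(-1242/541 - 3026) = √(-1638308/541) = 2*I*√221581157/541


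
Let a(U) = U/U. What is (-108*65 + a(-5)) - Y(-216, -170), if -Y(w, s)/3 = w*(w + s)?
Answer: 243109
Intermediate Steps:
a(U) = 1
Y(w, s) = -3*w*(s + w) (Y(w, s) = -3*w*(w + s) = -3*w*(s + w))
(-108*65 + a(-5)) - Y(-216, -170) = (-108*65 + 1) - (-3)*(-216)*(-170 - 216) = (-7020 + 1) - (-3)*(-216)*(-386) = -7019 - 1*(-250128) = -7019 + 250128 = 243109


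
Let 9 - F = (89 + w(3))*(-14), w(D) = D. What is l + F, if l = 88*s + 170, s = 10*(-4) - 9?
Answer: -2845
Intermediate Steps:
s = -49 (s = -40 - 9 = -49)
F = 1297 (F = 9 - (89 + 3)*(-14) = 9 - 92*(-14) = 9 - 1*(-1288) = 9 + 1288 = 1297)
l = -4142 (l = 88*(-49) + 170 = -4312 + 170 = -4142)
l + F = -4142 + 1297 = -2845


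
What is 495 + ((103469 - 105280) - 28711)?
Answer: -30027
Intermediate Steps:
495 + ((103469 - 105280) - 28711) = 495 + (-1811 - 28711) = 495 - 30522 = -30027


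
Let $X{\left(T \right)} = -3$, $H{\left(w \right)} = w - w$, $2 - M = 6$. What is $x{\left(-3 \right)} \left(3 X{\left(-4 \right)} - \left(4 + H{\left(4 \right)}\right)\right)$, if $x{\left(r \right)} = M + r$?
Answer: $91$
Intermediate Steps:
$M = -4$ ($M = 2 - 6 = -4$)
$H{\left(w \right)} = 0$
$x{\left(r \right)} = -4 + r$
$x{\left(-3 \right)} \left(3 X{\left(-4 \right)} - \left(4 + H{\left(4 \right)}\right)\right) = \left(-4 - 3\right) \left(3 \left(-3\right) - 4\right) = - 7 \left(-9 + \left(-4 + 0\right)\right) = - 7 \left(-9 - 4\right) = \left(-7\right) \left(-13\right) = 91$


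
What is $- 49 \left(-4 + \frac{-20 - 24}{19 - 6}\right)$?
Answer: $\frac{4704}{13} \approx 361.85$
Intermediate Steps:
$- 49 \left(-4 + \frac{-20 - 24}{19 - 6}\right) = - 49 \left(-4 - \frac{44}{13}\right) = \left(-49\right) \left(- \frac{96}{13}\right) = \frac{4704}{13}$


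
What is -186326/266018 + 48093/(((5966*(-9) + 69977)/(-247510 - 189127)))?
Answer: -2793081880675298/2165785547 ≈ -1.2896e+6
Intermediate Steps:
-186326/266018 + 48093/(((5966*(-9) + 69977)/(-247510 - 189127))) = -186326*1/266018 + 48093/(((-53694 + 69977)/(-436637))) = -93163/133009 + 48093/((16283*(-1/436637))) = -93163/133009 + 48093/(-16283/436637) = -93163/133009 + 48093*(-436637/16283) = -93163/133009 - 20999183241/16283 = -2793081880675298/2165785547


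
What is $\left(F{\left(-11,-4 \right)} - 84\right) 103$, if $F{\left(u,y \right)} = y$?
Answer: $-9064$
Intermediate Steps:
$\left(F{\left(-11,-4 \right)} - 84\right) 103 = \left(-4 - 84\right) 103 = \left(-88\right) 103 = -9064$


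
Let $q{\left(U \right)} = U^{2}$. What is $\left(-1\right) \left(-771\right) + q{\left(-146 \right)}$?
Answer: $22087$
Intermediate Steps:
$\left(-1\right) \left(-771\right) + q{\left(-146 \right)} = \left(-1\right) \left(-771\right) + \left(-146\right)^{2} = 771 + 21316 = 22087$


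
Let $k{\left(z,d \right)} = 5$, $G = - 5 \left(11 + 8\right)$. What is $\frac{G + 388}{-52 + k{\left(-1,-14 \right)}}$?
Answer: $- \frac{293}{47} \approx -6.234$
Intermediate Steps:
$G = -95$ ($G = \left(-5\right) 19 = -95$)
$\frac{G + 388}{-52 + k{\left(-1,-14 \right)}} = \frac{-95 + 388}{-52 + 5} = \frac{293}{-47} = 293 \left(- \frac{1}{47}\right) = - \frac{293}{47}$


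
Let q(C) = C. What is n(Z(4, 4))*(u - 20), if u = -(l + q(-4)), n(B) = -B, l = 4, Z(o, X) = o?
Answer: 80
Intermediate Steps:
u = 0 (u = -(4 - 4) = -1*0 = 0)
n(Z(4, 4))*(u - 20) = (-1*4)*(0 - 20) = -4*(-20) = 80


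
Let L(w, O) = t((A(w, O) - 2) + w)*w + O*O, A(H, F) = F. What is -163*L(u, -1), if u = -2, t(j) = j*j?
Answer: 7987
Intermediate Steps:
t(j) = j**2
L(w, O) = O**2 + w*(-2 + O + w)**2 (L(w, O) = ((O - 2) + w)**2*w + O*O = ((-2 + O) + w)**2*w + O**2 = (-2 + O + w)**2*w + O**2 = w*(-2 + O + w)**2 + O**2 = O**2 + w*(-2 + O + w)**2)
-163*L(u, -1) = -163*((-1)**2 - 2*(-2 - 1 - 2)**2) = -163*(1 - 2*(-5)**2) = -163*(1 - 2*25) = -163*(1 - 50) = -163*(-49) = 7987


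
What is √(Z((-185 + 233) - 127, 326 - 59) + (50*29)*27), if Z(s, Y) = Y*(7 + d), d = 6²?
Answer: √50631 ≈ 225.01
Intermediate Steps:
d = 36
Z(s, Y) = 43*Y (Z(s, Y) = Y*(7 + 36) = Y*43 = 43*Y)
√(Z((-185 + 233) - 127, 326 - 59) + (50*29)*27) = √(43*(326 - 59) + (50*29)*27) = √(43*267 + 1450*27) = √(11481 + 39150) = √50631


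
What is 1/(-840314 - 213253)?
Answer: -1/1053567 ≈ -9.4916e-7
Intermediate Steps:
1/(-840314 - 213253) = 1/(-1053567) = -1/1053567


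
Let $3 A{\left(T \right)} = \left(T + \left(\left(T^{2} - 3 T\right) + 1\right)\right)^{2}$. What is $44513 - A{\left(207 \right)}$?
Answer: $- \frac{1800680557}{3} \approx -6.0023 \cdot 10^{8}$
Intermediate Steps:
$A{\left(T \right)} = \frac{\left(1 + T^{2} - 2 T\right)^{2}}{3}$ ($A{\left(T \right)} = \frac{\left(T + \left(\left(T^{2} - 3 T\right) + 1\right)\right)^{2}}{3} = \frac{\left(T + \left(1 + T^{2} - 3 T\right)\right)^{2}}{3} = \frac{\left(1 + T^{2} - 2 T\right)^{2}}{3}$)
$44513 - A{\left(207 \right)} = 44513 - \frac{\left(1 + 207^{2} - 414\right)^{2}}{3} = 44513 - \frac{\left(1 + 42849 - 414\right)^{2}}{3} = 44513 - \frac{42436^{2}}{3} = 44513 - \frac{1}{3} \cdot 1800814096 = 44513 - \frac{1800814096}{3} = - \frac{1800680557}{3}$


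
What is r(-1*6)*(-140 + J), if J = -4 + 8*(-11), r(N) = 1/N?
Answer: 116/3 ≈ 38.667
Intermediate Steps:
J = -92 (J = -4 - 88 = -92)
r(-1*6)*(-140 + J) = (-140 - 92)/((-1*6)) = -232/(-6) = -⅙*(-232) = 116/3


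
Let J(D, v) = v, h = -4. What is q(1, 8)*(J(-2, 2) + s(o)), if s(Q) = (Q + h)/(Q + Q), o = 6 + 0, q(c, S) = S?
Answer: 52/3 ≈ 17.333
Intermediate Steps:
o = 6
s(Q) = (-4 + Q)/(2*Q) (s(Q) = (Q - 4)/(Q + Q) = (-4 + Q)/((2*Q)) = (-4 + Q)*(1/(2*Q)) = (-4 + Q)/(2*Q))
q(1, 8)*(J(-2, 2) + s(o)) = 8*(2 + (½)*(-4 + 6)/6) = 8*(2 + (½)*(⅙)*2) = 8*(2 + ⅙) = 8*(13/6) = 52/3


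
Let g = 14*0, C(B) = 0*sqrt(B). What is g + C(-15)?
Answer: 0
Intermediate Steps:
C(B) = 0
g = 0
g + C(-15) = 0 + 0 = 0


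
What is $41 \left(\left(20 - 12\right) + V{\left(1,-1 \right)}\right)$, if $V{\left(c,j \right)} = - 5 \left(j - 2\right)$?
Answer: $943$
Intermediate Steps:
$V{\left(c,j \right)} = 10 - 5 j$ ($V{\left(c,j \right)} = - 5 \left(-2 + j\right) = 10 - 5 j$)
$41 \left(\left(20 - 12\right) + V{\left(1,-1 \right)}\right) = 41 \left(\left(20 - 12\right) + \left(10 - -5\right)\right) = 41 \left(\left(20 - 12\right) + \left(10 + 5\right)\right) = 41 \left(8 + 15\right) = 41 \cdot 23 = 943$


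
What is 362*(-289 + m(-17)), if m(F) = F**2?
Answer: 0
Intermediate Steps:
362*(-289 + m(-17)) = 362*(-289 + (-17)**2) = 362*(-289 + 289) = 362*0 = 0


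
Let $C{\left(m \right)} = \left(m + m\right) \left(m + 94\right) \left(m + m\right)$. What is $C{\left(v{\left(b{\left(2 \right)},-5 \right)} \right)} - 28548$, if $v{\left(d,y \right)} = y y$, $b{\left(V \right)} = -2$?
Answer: $268952$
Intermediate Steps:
$v{\left(d,y \right)} = y^{2}$
$C{\left(m \right)} = 4 m^{2} \left(94 + m\right)$ ($C{\left(m \right)} = 2 m \left(94 + m\right) 2 m = 4 m^{2} \left(94 + m\right)$)
$C{\left(v{\left(b{\left(2 \right)},-5 \right)} \right)} - 28548 = 4 \left(\left(-5\right)^{2}\right)^{2} \left(94 + \left(-5\right)^{2}\right) - 28548 = 4 \cdot 25^{2} \left(94 + 25\right) - 28548 = 4 \cdot 625 \cdot 119 - 28548 = 297500 - 28548 = 268952$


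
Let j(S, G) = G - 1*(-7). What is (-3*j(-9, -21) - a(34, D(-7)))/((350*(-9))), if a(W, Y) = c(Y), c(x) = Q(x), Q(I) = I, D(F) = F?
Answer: -7/450 ≈ -0.015556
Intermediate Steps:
j(S, G) = 7 + G (j(S, G) = G + 7 = 7 + G)
c(x) = x
a(W, Y) = Y
(-3*j(-9, -21) - a(34, D(-7)))/((350*(-9))) = (-3*(7 - 21) - 1*(-7))/((350*(-9))) = (-3*(-14) + 7)/(-3150) = (42 + 7)*(-1/3150) = 49*(-1/3150) = -7/450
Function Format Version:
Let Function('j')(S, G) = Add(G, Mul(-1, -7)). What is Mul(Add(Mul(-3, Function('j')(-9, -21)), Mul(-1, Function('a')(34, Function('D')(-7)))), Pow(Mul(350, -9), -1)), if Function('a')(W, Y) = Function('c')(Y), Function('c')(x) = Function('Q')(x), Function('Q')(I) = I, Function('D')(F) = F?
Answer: Rational(-7, 450) ≈ -0.015556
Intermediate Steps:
Function('j')(S, G) = Add(7, G) (Function('j')(S, G) = Add(G, 7) = Add(7, G))
Function('c')(x) = x
Function('a')(W, Y) = Y
Mul(Add(Mul(-3, Function('j')(-9, -21)), Mul(-1, Function('a')(34, Function('D')(-7)))), Pow(Mul(350, -9), -1)) = Mul(Add(Mul(-3, Add(7, -21)), Mul(-1, -7)), Pow(Mul(350, -9), -1)) = Mul(Add(Mul(-3, -14), 7), Pow(-3150, -1)) = Mul(Add(42, 7), Rational(-1, 3150)) = Mul(49, Rational(-1, 3150)) = Rational(-7, 450)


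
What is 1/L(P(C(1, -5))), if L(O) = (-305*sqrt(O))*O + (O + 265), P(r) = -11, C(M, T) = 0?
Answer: 254/123880791 - 3355*I*sqrt(11)/123880791 ≈ 2.0504e-6 - 8.9822e-5*I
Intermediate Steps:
L(O) = 265 + O - 305*O**(3/2) (L(O) = -305*O**(3/2) + (265 + O) = 265 + O - 305*O**(3/2))
1/L(P(C(1, -5))) = 1/(265 - 11 - (-3355)*I*sqrt(11)) = 1/(265 - 11 + 3355*I*sqrt(11)) = 1/(254 + 3355*I*sqrt(11))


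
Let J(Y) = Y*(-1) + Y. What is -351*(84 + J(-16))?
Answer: -29484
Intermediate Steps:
J(Y) = 0 (J(Y) = -Y + Y = 0)
-351*(84 + J(-16)) = -351*(84 + 0) = -351*84 = -29484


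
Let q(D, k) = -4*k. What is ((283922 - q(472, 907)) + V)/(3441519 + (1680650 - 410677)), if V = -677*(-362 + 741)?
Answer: 30967/4711492 ≈ 0.0065726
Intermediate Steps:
V = -256583 (V = -677*379 = -256583)
((283922 - q(472, 907)) + V)/(3441519 + (1680650 - 410677)) = ((283922 - (-4)*907) - 256583)/(3441519 + (1680650 - 410677)) = ((283922 - 1*(-3628)) - 256583)/(3441519 + 1269973) = ((283922 + 3628) - 256583)/4711492 = (287550 - 256583)*(1/4711492) = 30967*(1/4711492) = 30967/4711492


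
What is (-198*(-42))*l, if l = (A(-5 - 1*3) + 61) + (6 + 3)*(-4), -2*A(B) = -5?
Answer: 228690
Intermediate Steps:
A(B) = 5/2 (A(B) = -½*(-5) = 5/2)
l = 55/2 (l = (5/2 + 61) + (6 + 3)*(-4) = 127/2 + 9*(-4) = 127/2 - 36 = 55/2 ≈ 27.500)
(-198*(-42))*l = -198*(-42)*(55/2) = 8316*(55/2) = 228690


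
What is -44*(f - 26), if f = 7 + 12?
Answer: 308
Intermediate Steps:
f = 19
-44*(f - 26) = -44*(19 - 26) = -44*(-7) = 308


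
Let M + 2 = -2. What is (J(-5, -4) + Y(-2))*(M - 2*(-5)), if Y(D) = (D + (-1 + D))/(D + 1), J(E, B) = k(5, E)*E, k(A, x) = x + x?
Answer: 330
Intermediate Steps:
k(A, x) = 2*x
J(E, B) = 2*E² (J(E, B) = (2*E)*E = 2*E²)
M = -4 (M = -2 - 2 = -4)
Y(D) = (-1 + 2*D)/(1 + D)
(J(-5, -4) + Y(-2))*(M - 2*(-5)) = (2*(-5)² + (-1 + 2*(-2))/(1 - 2))*(-4 - 2*(-5)) = (2*25 + (-1 - 4)/(-1))*(-4 + 10) = (50 - 1*(-5))*6 = (50 + 5)*6 = 55*6 = 330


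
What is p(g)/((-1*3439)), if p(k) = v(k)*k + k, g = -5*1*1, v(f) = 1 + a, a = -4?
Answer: -10/3439 ≈ -0.0029078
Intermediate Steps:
v(f) = -3 (v(f) = 1 - 4 = -3)
g = -5 (g = -5*1 = -5)
p(k) = -2*k (p(k) = -3*k + k = -2*k)
p(g)/((-1*3439)) = (-2*(-5))/((-1*3439)) = 10/(-3439) = 10*(-1/3439) = -10/3439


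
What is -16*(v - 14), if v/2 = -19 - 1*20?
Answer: 1472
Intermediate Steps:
v = -78 (v = 2*(-19 - 1*20) = 2*(-19 - 20) = 2*(-39) = -78)
-16*(v - 14) = -16*(-78 - 14) = -16*(-92) = 1472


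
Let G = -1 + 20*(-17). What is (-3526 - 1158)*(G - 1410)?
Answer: 8201684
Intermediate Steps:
G = -341 (G = -1 - 340 = -341)
(-3526 - 1158)*(G - 1410) = (-3526 - 1158)*(-341 - 1410) = -4684*(-1751) = 8201684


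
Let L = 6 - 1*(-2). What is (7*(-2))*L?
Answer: -112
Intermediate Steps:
L = 8 (L = 6 + 2 = 8)
(7*(-2))*L = (7*(-2))*8 = -14*8 = -112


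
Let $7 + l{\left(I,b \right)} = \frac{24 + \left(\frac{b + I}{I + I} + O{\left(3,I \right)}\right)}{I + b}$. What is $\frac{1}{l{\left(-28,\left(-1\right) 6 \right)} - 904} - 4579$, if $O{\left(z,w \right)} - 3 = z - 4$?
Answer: $- \frac{3974650795}{868017} \approx -4579.0$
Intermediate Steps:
$O{\left(z,w \right)} = -1 + z$ ($O{\left(z,w \right)} = 3 + \left(z - 4\right) = 3 + \left(-4 + z\right) = -1 + z$)
$l{\left(I,b \right)} = -7 + \frac{26 + \frac{I + b}{2 I}}{I + b}$ ($l{\left(I,b \right)} = -7 + \frac{24 + \left(\frac{b + I}{I + I} + \left(-1 + 3\right)\right)}{I + b} = -7 + \frac{24 + \left(\frac{I + b}{2 I} + 2\right)}{I + b} = -7 + \frac{24 + \left(2 + \frac{I + b}{2 I}\right)}{I + b} = -7 + \frac{26 + \frac{I + b}{2 I}}{I + b}$)
$\frac{1}{l{\left(-28,\left(-1\right) 6 \right)} - 904} - 4579 = \frac{1}{\frac{\left(-1\right) 6 - 14 \left(-28\right)^{2} + 53 \left(-28\right) - - 392 \left(\left(-1\right) 6\right)}{2 \left(-28\right) \left(-28 - 6\right)} - 904} - 4579 = \frac{1}{\frac{1}{2} \left(- \frac{1}{28}\right) \frac{1}{-28 - 6} \left(-6 - 10976 - 1484 - \left(-392\right) \left(-6\right)\right) - 904} - 4579 = \frac{1}{\frac{1}{2} \left(- \frac{1}{28}\right) \frac{1}{-34} \left(-6 - 10976 - 1484 - 2352\right) - 904} - 4579 = \frac{1}{\frac{1}{2} \left(- \frac{1}{28}\right) \left(- \frac{1}{34}\right) \left(-14818\right) - 904} - 4579 = \frac{1}{- \frac{7409}{952} - 904} - 4579 = \frac{1}{- \frac{868017}{952}} - 4579 = - \frac{952}{868017} - 4579 = - \frac{3974650795}{868017}$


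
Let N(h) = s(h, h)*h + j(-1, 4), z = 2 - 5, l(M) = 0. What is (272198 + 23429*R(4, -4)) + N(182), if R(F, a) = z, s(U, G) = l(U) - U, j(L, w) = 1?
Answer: 168788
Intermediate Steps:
z = -3
s(U, G) = -U (s(U, G) = 0 - U = -U)
N(h) = 1 - h² (N(h) = (-h)*h + 1 = -h² + 1 = 1 - h²)
R(F, a) = -3
(272198 + 23429*R(4, -4)) + N(182) = (272198 + 23429*(-3)) + (1 - 1*182²) = (272198 - 70287) + (1 - 1*33124) = 201911 + (1 - 33124) = 201911 - 33123 = 168788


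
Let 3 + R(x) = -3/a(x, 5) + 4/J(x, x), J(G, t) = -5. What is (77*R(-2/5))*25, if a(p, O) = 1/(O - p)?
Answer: -38500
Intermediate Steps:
R(x) = -94/5 + 3*x (R(x) = -3 + (-(15 - 3*x) + 4/(-5)) = -3 + (-3*(5 - x) + 4*(-⅕)) = -3 + ((-15 + 3*x) - ⅘) = -3 + (-79/5 + 3*x) = -94/5 + 3*x)
(77*R(-2/5))*25 = (77*(-94/5 + 3*(-2/5)))*25 = (77*(-94/5 + 3*(-2*⅕)))*25 = (77*(-94/5 + 3*(-⅖)))*25 = (77*(-94/5 - 6/5))*25 = (77*(-20))*25 = -1540*25 = -38500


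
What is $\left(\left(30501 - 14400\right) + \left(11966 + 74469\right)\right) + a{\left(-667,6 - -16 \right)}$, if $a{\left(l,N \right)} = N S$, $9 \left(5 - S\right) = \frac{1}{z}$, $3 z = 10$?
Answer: $\frac{1539679}{15} \approx 1.0265 \cdot 10^{5}$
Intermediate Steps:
$z = \frac{10}{3}$ ($z = \frac{1}{3} \cdot 10 = \frac{10}{3} \approx 3.3333$)
$S = \frac{149}{30}$ ($S = 5 - \frac{1}{9 \cdot \frac{10}{3}} = 5 - \frac{1}{30} = \frac{149}{30} \approx 4.9667$)
$a{\left(l,N \right)} = \frac{149 N}{30}$ ($a{\left(l,N \right)} = N \frac{149}{30} = \frac{149 N}{30}$)
$\left(\left(30501 - 14400\right) + \left(11966 + 74469\right)\right) + a{\left(-667,6 - -16 \right)} = \left(\left(30501 - 14400\right) + \left(11966 + 74469\right)\right) + \frac{149 \left(6 - -16\right)}{30} = \left(16101 + 86435\right) + \frac{149 \left(6 + 16\right)}{30} = 102536 + \frac{149}{30} \cdot 22 = 102536 + \frac{1639}{15} = \frac{1539679}{15}$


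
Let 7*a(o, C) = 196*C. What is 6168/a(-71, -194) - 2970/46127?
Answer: -37580547/31320233 ≈ -1.1999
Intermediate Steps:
a(o, C) = 28*C (a(o, C) = (196*C)/7 = 28*C)
6168/a(-71, -194) - 2970/46127 = 6168/((28*(-194))) - 2970/46127 = 6168/(-5432) - 2970*1/46127 = 6168*(-1/5432) - 2970/46127 = -771/679 - 2970/46127 = -37580547/31320233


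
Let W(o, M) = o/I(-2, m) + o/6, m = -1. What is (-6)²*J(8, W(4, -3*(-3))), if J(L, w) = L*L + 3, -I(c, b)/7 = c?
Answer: 2412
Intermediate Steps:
I(c, b) = -7*c
W(o, M) = 5*o/21 (W(o, M) = o/((-7*(-2))) + o/6 = o/14 + o*(⅙) = o*(1/14) + o/6 = o/14 + o/6 = 5*o/21)
J(L, w) = 3 + L² (J(L, w) = L² + 3 = 3 + L²)
(-6)²*J(8, W(4, -3*(-3))) = (-6)²*(3 + 8²) = 36*(3 + 64) = 36*67 = 2412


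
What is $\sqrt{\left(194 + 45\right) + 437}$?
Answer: $26$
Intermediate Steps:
$\sqrt{\left(194 + 45\right) + 437} = \sqrt{239 + 437} = \sqrt{676} = 26$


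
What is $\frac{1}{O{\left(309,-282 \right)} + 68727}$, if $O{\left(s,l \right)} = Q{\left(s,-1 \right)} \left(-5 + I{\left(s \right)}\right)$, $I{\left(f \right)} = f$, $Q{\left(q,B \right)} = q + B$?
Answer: $\frac{1}{162359} \approx 6.1592 \cdot 10^{-6}$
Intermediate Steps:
$Q{\left(q,B \right)} = B + q$
$O{\left(s,l \right)} = \left(-1 + s\right) \left(-5 + s\right)$
$\frac{1}{O{\left(309,-282 \right)} + 68727} = \frac{1}{\left(-1 + 309\right) \left(-5 + 309\right) + 68727} = \frac{1}{308 \cdot 304 + 68727} = \frac{1}{93632 + 68727} = \frac{1}{162359}$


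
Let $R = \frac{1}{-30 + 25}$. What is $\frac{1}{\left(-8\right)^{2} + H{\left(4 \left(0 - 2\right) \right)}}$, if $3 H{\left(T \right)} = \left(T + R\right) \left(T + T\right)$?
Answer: $\frac{15}{1616} \approx 0.0092822$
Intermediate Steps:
$R = - \frac{1}{5}$ ($R = \frac{1}{-5} = - \frac{1}{5} \approx -0.2$)
$H{\left(T \right)} = \frac{2 T \left(- \frac{1}{5} + T\right)}{3}$ ($H{\left(T \right)} = \frac{\left(T - \frac{1}{5}\right) \left(T + T\right)}{3} = \frac{\left(- \frac{1}{5} + T\right) 2 T}{3} = \frac{2 T \left(- \frac{1}{5} + T\right)}{3}$)
$\frac{1}{\left(-8\right)^{2} + H{\left(4 \left(0 - 2\right) \right)}} = \frac{1}{\left(-8\right)^{2} + \frac{2 \cdot 4 \left(0 - 2\right) \left(-1 + 5 \cdot 4 \left(0 - 2\right)\right)}{15}} = \frac{1}{64 + \frac{2 \cdot 4 \left(-2\right) \left(-1 + 5 \cdot 4 \left(-2\right)\right)}{15}} = \frac{1}{64 + \frac{2}{15} \left(-8\right) \left(-1 + 5 \left(-8\right)\right)} = \frac{1}{64 + \frac{2}{15} \left(-8\right) \left(-1 - 40\right)} = \frac{1}{64 + \frac{2}{15} \left(-8\right) \left(-41\right)} = \frac{1}{64 + \frac{656}{15}} = \frac{1}{\frac{1616}{15}} = \frac{15}{1616}$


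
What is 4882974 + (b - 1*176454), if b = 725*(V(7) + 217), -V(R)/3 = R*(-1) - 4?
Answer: 4887770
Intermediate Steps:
V(R) = 12 + 3*R (V(R) = -3*(R*(-1) - 4) = -3*(-R - 4) = -3*(-4 - R) = 12 + 3*R)
b = 181250 (b = 725*((12 + 3*7) + 217) = 725*((12 + 21) + 217) = 725*(33 + 217) = 725*250 = 181250)
4882974 + (b - 1*176454) = 4882974 + (181250 - 1*176454) = 4882974 + (181250 - 176454) = 4882974 + 4796 = 4887770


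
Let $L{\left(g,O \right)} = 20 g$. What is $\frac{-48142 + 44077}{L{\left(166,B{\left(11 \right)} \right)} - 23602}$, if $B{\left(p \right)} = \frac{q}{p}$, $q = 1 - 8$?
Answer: $\frac{4065}{20282} \approx 0.20042$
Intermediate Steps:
$q = -7$ ($q = 1 - 8 = -7$)
$B{\left(p \right)} = - \frac{7}{p}$
$\frac{-48142 + 44077}{L{\left(166,B{\left(11 \right)} \right)} - 23602} = \frac{-48142 + 44077}{20 \cdot 166 - 23602} = - \frac{4065}{3320 - 23602} = - \frac{4065}{-20282} = \left(-4065\right) \left(- \frac{1}{20282}\right) = \frac{4065}{20282}$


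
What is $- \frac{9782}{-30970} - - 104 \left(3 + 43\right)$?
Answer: $\frac{74085131}{15485} \approx 4784.3$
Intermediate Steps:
$- \frac{9782}{-30970} - - 104 \left(3 + 43\right) = \left(-9782\right) \left(- \frac{1}{30970}\right) - \left(-104\right) 46 = \frac{4891}{15485} - -4784 = \frac{4891}{15485} + 4784 = \frac{74085131}{15485}$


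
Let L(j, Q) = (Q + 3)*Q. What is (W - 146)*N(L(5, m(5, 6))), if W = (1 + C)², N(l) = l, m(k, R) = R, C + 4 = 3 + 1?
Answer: -7830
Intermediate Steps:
C = 0 (C = -4 + (3 + 1) = -4 + 4 = 0)
L(j, Q) = Q*(3 + Q) (L(j, Q) = (3 + Q)*Q = Q*(3 + Q))
W = 1 (W = (1 + 0)² = 1² = 1)
(W - 146)*N(L(5, m(5, 6))) = (1 - 146)*(6*(3 + 6)) = -870*9 = -145*54 = -7830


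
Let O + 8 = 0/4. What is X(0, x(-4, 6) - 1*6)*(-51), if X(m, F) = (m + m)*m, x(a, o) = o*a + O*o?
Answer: 0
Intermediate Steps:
O = -8 (O = -8 + 0/4 = -8 + 0*(1/4) = -8 + 0 = -8)
x(a, o) = -8*o + a*o (x(a, o) = o*a - 8*o = a*o - 8*o = -8*o + a*o)
X(m, F) = 2*m**2 (X(m, F) = (2*m)*m = 2*m**2)
X(0, x(-4, 6) - 1*6)*(-51) = (2*0**2)*(-51) = (2*0)*(-51) = 0*(-51) = 0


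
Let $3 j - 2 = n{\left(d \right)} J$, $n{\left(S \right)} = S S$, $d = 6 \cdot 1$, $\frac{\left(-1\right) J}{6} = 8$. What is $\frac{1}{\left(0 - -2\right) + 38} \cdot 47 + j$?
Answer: $- \frac{68899}{120} \approx -574.16$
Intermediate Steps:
$J = -48$ ($J = \left(-6\right) 8 = -48$)
$d = 6$
$n{\left(S \right)} = S^{2}$
$j = - \frac{1726}{3}$ ($j = \frac{2}{3} + \frac{6^{2} \left(-48\right)}{3} = \frac{2}{3} + \frac{36 \left(-48\right)}{3} = \frac{2}{3} + \frac{1}{3} \left(-1728\right) = \frac{2}{3} - 576 = - \frac{1726}{3} \approx -575.33$)
$\frac{1}{\left(0 - -2\right) + 38} \cdot 47 + j = \frac{1}{\left(0 - -2\right) + 38} \cdot 47 - \frac{1726}{3} = \frac{1}{\left(0 + 2\right) + 38} \cdot 47 - \frac{1726}{3} = \frac{1}{2 + 38} \cdot 47 - \frac{1726}{3} = \frac{1}{40} \cdot 47 - \frac{1726}{3} = \frac{47}{40} - \frac{1726}{3} = - \frac{68899}{120}$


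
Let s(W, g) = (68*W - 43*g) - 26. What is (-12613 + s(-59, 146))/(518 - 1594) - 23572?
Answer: -25340543/1076 ≈ -23551.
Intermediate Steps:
s(W, g) = -26 - 43*g + 68*W (s(W, g) = (-43*g + 68*W) - 26 = -26 - 43*g + 68*W)
(-12613 + s(-59, 146))/(518 - 1594) - 23572 = (-12613 + (-26 - 43*146 + 68*(-59)))/(518 - 1594) - 23572 = (-12613 + (-26 - 6278 - 4012))/(-1076) - 23572 = (-12613 - 10316)*(-1/1076) - 23572 = -22929*(-1/1076) - 23572 = 22929/1076 - 23572 = -25340543/1076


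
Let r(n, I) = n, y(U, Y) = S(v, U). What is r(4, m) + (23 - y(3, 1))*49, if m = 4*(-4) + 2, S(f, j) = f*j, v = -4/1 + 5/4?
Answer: 6141/4 ≈ 1535.3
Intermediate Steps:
v = -11/4 (v = -4*1 + 5*(¼) = -4 + 5/4 = -11/4 ≈ -2.7500)
y(U, Y) = -11*U/4
m = -14 (m = -16 + 2 = -14)
r(4, m) + (23 - y(3, 1))*49 = 4 + (23 - (-11)*3/4)*49 = 4 + (23 - 1*(-33/4))*49 = 4 + (23 + 33/4)*49 = 4 + (125/4)*49 = 4 + 6125/4 = 6141/4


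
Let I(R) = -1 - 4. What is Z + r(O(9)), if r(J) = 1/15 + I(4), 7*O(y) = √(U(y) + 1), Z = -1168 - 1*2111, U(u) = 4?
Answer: -49259/15 ≈ -3283.9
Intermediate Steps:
I(R) = -5
Z = -3279 (Z = -1168 - 2111 = -3279)
O(y) = √5/7 (O(y) = √(4 + 1)/7 = √5/7)
r(J) = -74/15 (r(J) = 1/15 - 5 = -74/15)
Z + r(O(9)) = -3279 - 74/15 = -49259/15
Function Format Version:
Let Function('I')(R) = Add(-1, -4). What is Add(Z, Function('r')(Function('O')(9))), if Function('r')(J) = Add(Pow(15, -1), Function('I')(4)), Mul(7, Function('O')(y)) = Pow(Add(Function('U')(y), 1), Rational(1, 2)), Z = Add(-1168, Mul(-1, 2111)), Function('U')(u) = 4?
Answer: Rational(-49259, 15) ≈ -3283.9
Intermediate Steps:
Function('I')(R) = -5
Z = -3279 (Z = Add(-1168, -2111) = -3279)
Function('O')(y) = Mul(Rational(1, 7), Pow(5, Rational(1, 2))) (Function('O')(y) = Mul(Rational(1, 7), Pow(Add(4, 1), Rational(1, 2))) = Mul(Rational(1, 7), Pow(5, Rational(1, 2))))
Function('r')(J) = Rational(-74, 15) (Function('r')(J) = Add(Pow(15, -1), -5) = Add(Rational(1, 15), -5) = Rational(-74, 15))
Add(Z, Function('r')(Function('O')(9))) = Add(-3279, Rational(-74, 15)) = Rational(-49259, 15)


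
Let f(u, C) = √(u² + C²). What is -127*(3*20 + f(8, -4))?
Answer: -7620 - 508*√5 ≈ -8755.9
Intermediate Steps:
f(u, C) = √(C² + u²)
-127*(3*20 + f(8, -4)) = -127*(3*20 + √((-4)² + 8²)) = -127*(60 + √(16 + 64)) = -127*(60 + √80) = -127*(60 + 4*√5) = -7620 - 508*√5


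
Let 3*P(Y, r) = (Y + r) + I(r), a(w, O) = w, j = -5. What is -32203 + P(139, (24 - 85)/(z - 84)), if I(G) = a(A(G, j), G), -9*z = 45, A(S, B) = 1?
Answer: -8585680/267 ≈ -32156.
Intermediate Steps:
z = -5 (z = -⅑*45 = -5)
I(G) = 1
P(Y, r) = ⅓ + Y/3 + r/3 (P(Y, r) = ((Y + r) + 1)/3 = (1 + Y + r)/3 = ⅓ + Y/3 + r/3)
-32203 + P(139, (24 - 85)/(z - 84)) = -32203 + (⅓ + (⅓)*139 + ((24 - 85)/(-5 - 84))/3) = -32203 + (⅓ + 139/3 + (-61/(-89))/3) = -32203 + (⅓ + 139/3 + (-61*(-1/89))/3) = -32203 + (⅓ + 139/3 + (⅓)*(61/89)) = -32203 + (⅓ + 139/3 + 61/267) = -32203 + 12521/267 = -8585680/267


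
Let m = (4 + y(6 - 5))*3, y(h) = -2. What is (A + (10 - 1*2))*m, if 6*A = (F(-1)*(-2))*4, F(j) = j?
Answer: 56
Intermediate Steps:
m = 6 (m = (4 - 2)*3 = 2*3 = 6)
A = 4/3 (A = (-1*(-2)*4)/6 = (2*4)/6 = (1/6)*8 = 4/3 ≈ 1.3333)
(A + (10 - 1*2))*m = (4/3 + (10 - 1*2))*6 = (4/3 + (10 - 2))*6 = (4/3 + 8)*6 = (28/3)*6 = 56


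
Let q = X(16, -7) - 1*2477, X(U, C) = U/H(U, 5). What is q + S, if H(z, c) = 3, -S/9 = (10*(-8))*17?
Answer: 29305/3 ≈ 9768.3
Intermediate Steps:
S = 12240 (S = -9*10*(-8)*17 = -(-720)*17 = -9*(-1360) = 12240)
X(U, C) = U/3
q = -7415/3 (q = (⅓)*16 - 1*2477 = 16/3 - 2477 = -7415/3 ≈ -2471.7)
q + S = -7415/3 + 12240 = 29305/3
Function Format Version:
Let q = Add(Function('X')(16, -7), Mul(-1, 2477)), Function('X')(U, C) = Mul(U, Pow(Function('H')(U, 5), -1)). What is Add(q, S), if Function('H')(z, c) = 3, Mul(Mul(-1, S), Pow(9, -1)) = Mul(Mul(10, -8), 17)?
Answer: Rational(29305, 3) ≈ 9768.3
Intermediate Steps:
S = 12240 (S = Mul(-9, Mul(Mul(10, -8), 17)) = Mul(-9, Mul(-80, 17)) = Mul(-9, -1360) = 12240)
Function('X')(U, C) = Mul(Rational(1, 3), U) (Function('X')(U, C) = Mul(U, Pow(3, -1)) = Mul(U, Rational(1, 3)) = Mul(Rational(1, 3), U))
q = Rational(-7415, 3) (q = Add(Mul(Rational(1, 3), 16), Mul(-1, 2477)) = Add(Rational(16, 3), -2477) = Rational(-7415, 3) ≈ -2471.7)
Add(q, S) = Add(Rational(-7415, 3), 12240) = Rational(29305, 3)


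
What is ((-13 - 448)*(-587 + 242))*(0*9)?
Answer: 0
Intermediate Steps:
((-13 - 448)*(-587 + 242))*(0*9) = -461*(-345)*0 = 159045*0 = 0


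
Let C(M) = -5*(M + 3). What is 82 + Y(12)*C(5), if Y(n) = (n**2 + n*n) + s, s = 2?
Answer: -11518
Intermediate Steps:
Y(n) = 2 + 2*n**2 (Y(n) = (n**2 + n*n) + 2 = (n**2 + n**2) + 2 = 2*n**2 + 2 = 2 + 2*n**2)
C(M) = -15 - 5*M (C(M) = -5*(3 + M) = -15 - 5*M)
82 + Y(12)*C(5) = 82 + (2 + 2*12**2)*(-15 - 5*5) = 82 + (2 + 2*144)*(-15 - 25) = 82 + (2 + 288)*(-40) = 82 + 290*(-40) = 82 - 11600 = -11518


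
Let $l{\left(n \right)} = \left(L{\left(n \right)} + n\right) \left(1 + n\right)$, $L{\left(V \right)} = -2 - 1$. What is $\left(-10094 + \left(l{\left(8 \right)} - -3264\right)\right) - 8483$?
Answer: $-15268$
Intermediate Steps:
$L{\left(V \right)} = -3$ ($L{\left(V \right)} = -2 - 1 = -3$)
$l{\left(n \right)} = \left(1 + n\right) \left(-3 + n\right)$ ($l{\left(n \right)} = \left(-3 + n\right) \left(1 + n\right) = \left(1 + n\right) \left(-3 + n\right)$)
$\left(-10094 + \left(l{\left(8 \right)} - -3264\right)\right) - 8483 = \left(-10094 - -3309\right) - 8483 = \left(-10094 + \left(\left(-3 + 64 - 16\right) + 3264\right)\right) - 8483 = \left(-10094 + \left(45 + 3264\right)\right) - 8483 = \left(-10094 + 3309\right) - 8483 = -6785 - 8483 = -15268$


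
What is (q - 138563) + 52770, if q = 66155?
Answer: -19638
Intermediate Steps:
(q - 138563) + 52770 = (66155 - 138563) + 52770 = -72408 + 52770 = -19638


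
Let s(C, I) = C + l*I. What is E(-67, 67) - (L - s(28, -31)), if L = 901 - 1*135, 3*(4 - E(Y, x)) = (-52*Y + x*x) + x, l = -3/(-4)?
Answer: -13749/4 ≈ -3437.3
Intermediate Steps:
l = ¾ (l = -3*(-¼) = ¾ ≈ 0.75000)
E(Y, x) = 4 - x/3 - x²/3 + 52*Y/3 (E(Y, x) = 4 - ((-52*Y + x*x) + x)/3 = 4 - ((-52*Y + x²) + x)/3 = 4 - ((x² - 52*Y) + x)/3 = 4 - (x + x² - 52*Y)/3 = 4 + (-x/3 - x²/3 + 52*Y/3) = 4 - x/3 - x²/3 + 52*Y/3)
s(C, I) = C + 3*I/4
L = 766 (L = 901 - 135 = 766)
E(-67, 67) - (L - s(28, -31)) = (4 - ⅓*67 - ⅓*67² + (52/3)*(-67)) - (766 - (28 + (¾)*(-31))) = (4 - 67/3 - ⅓*4489 - 3484/3) - (766 - (28 - 93/4)) = (4 - 67/3 - 4489/3 - 3484/3) - (766 - 1*19/4) = -2676 - (766 - 19/4) = -2676 - 1*3045/4 = -2676 - 3045/4 = -13749/4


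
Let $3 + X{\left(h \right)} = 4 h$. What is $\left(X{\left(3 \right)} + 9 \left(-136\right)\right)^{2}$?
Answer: $1476225$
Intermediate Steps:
$X{\left(h \right)} = -3 + 4 h$
$\left(X{\left(3 \right)} + 9 \left(-136\right)\right)^{2} = \left(\left(-3 + 4 \cdot 3\right) + 9 \left(-136\right)\right)^{2} = \left(\left(-3 + 12\right) - 1224\right)^{2} = \left(9 - 1224\right)^{2} = \left(-1215\right)^{2} = 1476225$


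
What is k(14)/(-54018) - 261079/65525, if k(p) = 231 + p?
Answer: -14119019047/3539529450 ≈ -3.9890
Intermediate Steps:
k(14)/(-54018) - 261079/65525 = (231 + 14)/(-54018) - 261079/65525 = 245*(-1/54018) - 261079*1/65525 = -245/54018 - 261079/65525 = -14119019047/3539529450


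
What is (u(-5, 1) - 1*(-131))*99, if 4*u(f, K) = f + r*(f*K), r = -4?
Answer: 53361/4 ≈ 13340.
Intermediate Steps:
u(f, K) = f/4 - K*f (u(f, K) = (f - 4*f*K)/4 = (f - 4*K*f)/4 = f/4 - K*f)
(u(-5, 1) - 1*(-131))*99 = (-5*(¼ - 1*1) - 1*(-131))*99 = (-5*(¼ - 1) + 131)*99 = (-5*(-¾) + 131)*99 = (15/4 + 131)*99 = (539/4)*99 = 53361/4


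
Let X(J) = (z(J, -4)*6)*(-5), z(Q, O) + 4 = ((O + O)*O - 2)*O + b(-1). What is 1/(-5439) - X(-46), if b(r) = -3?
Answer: -20722591/5439 ≈ -3810.0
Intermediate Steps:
z(Q, O) = -7 + O*(-2 + 2*O**2) (z(Q, O) = -4 + (((O + O)*O - 2)*O - 3) = -4 + (((2*O)*O - 2)*O - 3) = -4 + ((2*O**2 - 2)*O - 3) = -4 + ((-2 + 2*O**2)*O - 3) = -4 + (O*(-2 + 2*O**2) - 3) = -4 + (-3 + O*(-2 + 2*O**2)) = -7 + O*(-2 + 2*O**2))
X(J) = 3810 (X(J) = ((-7 - 2*(-4) + 2*(-4)**3)*6)*(-5) = ((-7 + 8 + 2*(-64))*6)*(-5) = ((-7 + 8 - 128)*6)*(-5) = -127*6*(-5) = -762*(-5) = 3810)
1/(-5439) - X(-46) = 1/(-5439) - 1*3810 = -1/5439 - 3810 = -20722591/5439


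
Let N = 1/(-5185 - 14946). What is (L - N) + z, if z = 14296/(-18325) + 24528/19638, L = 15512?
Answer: 18729934639368677/1207411581975 ≈ 15512.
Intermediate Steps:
z = 28121792/59977725 (z = 14296*(-1/18325) + 24528*(1/19638) = -14296/18325 + 4088/3273 = 28121792/59977725 ≈ 0.46887)
N = -1/20131 (N = 1/(-20131) = -1/20131 ≈ -4.9675e-5)
(L - N) + z = (15512 - 1*(-1/20131)) + 28121792/59977725 = (15512 + 1/20131) + 28121792/59977725 = 312272073/20131 + 28121792/59977725 = 18729934639368677/1207411581975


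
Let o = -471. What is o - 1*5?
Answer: -476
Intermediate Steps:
o - 1*5 = -471 - 1*5 = -471 - 5 = -476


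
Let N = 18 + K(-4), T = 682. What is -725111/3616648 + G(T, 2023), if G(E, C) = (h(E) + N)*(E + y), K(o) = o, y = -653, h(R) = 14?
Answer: 2935993065/3616648 ≈ 811.80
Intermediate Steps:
N = 14 (N = 18 - 4 = 14)
G(E, C) = -18284 + 28*E (G(E, C) = (14 + 14)*(E - 653) = 28*(-653 + E) = -18284 + 28*E)
-725111/3616648 + G(T, 2023) = -725111/3616648 + (-18284 + 28*682) = -725111*1/3616648 + (-18284 + 19096) = -725111/3616648 + 812 = 2935993065/3616648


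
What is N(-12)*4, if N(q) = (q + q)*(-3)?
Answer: 288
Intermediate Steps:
N(q) = -6*q (N(q) = (2*q)*(-3) = -6*q)
N(-12)*4 = -6*(-12)*4 = 72*4 = 288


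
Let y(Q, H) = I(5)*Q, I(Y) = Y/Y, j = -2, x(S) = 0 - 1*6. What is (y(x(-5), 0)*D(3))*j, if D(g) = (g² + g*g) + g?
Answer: 252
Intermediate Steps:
x(S) = -6 (x(S) = 0 - 6 = -6)
I(Y) = 1
y(Q, H) = Q (y(Q, H) = 1*Q = Q)
D(g) = g + 2*g² (D(g) = (g² + g²) + g = 2*g² + g = g + 2*g²)
(y(x(-5), 0)*D(3))*j = -18*(1 + 2*3)*(-2) = -18*(1 + 6)*(-2) = -18*7*(-2) = -6*21*(-2) = -126*(-2) = 252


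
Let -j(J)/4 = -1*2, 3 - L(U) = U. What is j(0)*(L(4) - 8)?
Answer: -72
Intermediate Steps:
L(U) = 3 - U
j(J) = 8 (j(J) = -(-4)*2 = -4*(-2) = 8)
j(0)*(L(4) - 8) = 8*((3 - 1*4) - 8) = 8*((3 - 4) - 8) = 8*(-1 - 8) = 8*(-9) = -72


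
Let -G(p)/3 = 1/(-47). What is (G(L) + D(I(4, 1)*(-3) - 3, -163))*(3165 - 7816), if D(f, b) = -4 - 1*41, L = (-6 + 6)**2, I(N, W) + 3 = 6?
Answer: 9822912/47 ≈ 2.0900e+5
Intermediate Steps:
I(N, W) = 3 (I(N, W) = -3 + 6 = 3)
L = 0 (L = 0**2 = 0)
D(f, b) = -45 (D(f, b) = -4 - 41 = -45)
G(p) = 3/47 (G(p) = -3/(-47) = -3*(-1/47) = 3/47)
(G(L) + D(I(4, 1)*(-3) - 3, -163))*(3165 - 7816) = (3/47 - 45)*(3165 - 7816) = -2112/47*(-4651) = 9822912/47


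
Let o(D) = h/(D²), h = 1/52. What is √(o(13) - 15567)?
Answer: I*√1778436335/338 ≈ 124.77*I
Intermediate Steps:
h = 1/52 ≈ 0.019231
o(D) = 1/(52*D²) (o(D) = 1/(52*(D²)) = 1/(52*D²))
√(o(13) - 15567) = √((1/52)/13² - 15567) = √((1/52)*(1/169) - 15567) = √(1/8788 - 15567) = √(-136802795/8788) = I*√1778436335/338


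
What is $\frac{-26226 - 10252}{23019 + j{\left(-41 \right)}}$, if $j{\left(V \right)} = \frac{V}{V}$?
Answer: $- \frac{18239}{11510} \approx -1.5846$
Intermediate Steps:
$j{\left(V \right)} = 1$
$\frac{-26226 - 10252}{23019 + j{\left(-41 \right)}} = \frac{-26226 - 10252}{23019 + 1} = - \frac{36478}{23020} = \left(-36478\right) \frac{1}{23020} = - \frac{18239}{11510}$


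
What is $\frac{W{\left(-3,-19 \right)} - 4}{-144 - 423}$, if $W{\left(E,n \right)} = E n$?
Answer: $- \frac{53}{567} \approx -0.093474$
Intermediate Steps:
$\frac{W{\left(-3,-19 \right)} - 4}{-144 - 423} = \frac{\left(-3\right) \left(-19\right) - 4}{-144 - 423} = \frac{57 - 4}{-567} = 53 \left(- \frac{1}{567}\right) = - \frac{53}{567}$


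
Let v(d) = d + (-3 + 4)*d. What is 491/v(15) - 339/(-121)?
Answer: 69581/3630 ≈ 19.168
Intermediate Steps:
v(d) = 2*d (v(d) = d + 1*d = d + d = 2*d)
491/v(15) - 339/(-121) = 491/((2*15)) - 339/(-121) = 491/30 - 339*(-1/121) = 491*(1/30) + 339/121 = 491/30 + 339/121 = 69581/3630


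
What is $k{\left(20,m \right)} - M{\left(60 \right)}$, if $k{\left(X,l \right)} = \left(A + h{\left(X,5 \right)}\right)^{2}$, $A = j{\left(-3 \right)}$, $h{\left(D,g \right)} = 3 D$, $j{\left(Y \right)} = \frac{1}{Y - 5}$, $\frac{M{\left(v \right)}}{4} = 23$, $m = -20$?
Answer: $\frac{223553}{64} \approx 3493.0$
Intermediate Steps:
$M{\left(v \right)} = 92$ ($M{\left(v \right)} = 4 \cdot 23 = 92$)
$j{\left(Y \right)} = \frac{1}{-5 + Y}$
$A = - \frac{1}{8}$ ($A = \frac{1}{-5 - 3} = \frac{1}{-8} = - \frac{1}{8} \approx -0.125$)
$k{\left(X,l \right)} = \left(- \frac{1}{8} + 3 X\right)^{2}$
$k{\left(20,m \right)} - M{\left(60 \right)} = \frac{\left(-1 + 24 \cdot 20\right)^{2}}{64} - 92 = \frac{\left(-1 + 480\right)^{2}}{64} - 92 = \frac{479^{2}}{64} - 92 = \frac{1}{64} \cdot 229441 - 92 = \frac{229441}{64} - 92 = \frac{223553}{64}$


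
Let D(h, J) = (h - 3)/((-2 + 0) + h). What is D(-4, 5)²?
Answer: 49/36 ≈ 1.3611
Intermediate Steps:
D(h, J) = (-3 + h)/(-2 + h)
D(-4, 5)² = ((-3 - 4)/(-2 - 4))² = (-7/(-6))² = (-⅙*(-7))² = (7/6)² = 49/36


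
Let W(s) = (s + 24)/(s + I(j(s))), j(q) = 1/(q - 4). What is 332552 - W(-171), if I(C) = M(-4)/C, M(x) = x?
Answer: 175920155/529 ≈ 3.3255e+5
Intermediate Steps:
j(q) = 1/(-4 + q)
I(C) = -4/C
W(s) = (24 + s)/(16 - 3*s) (W(s) = (s + 24)/(s - (-16 + 4*s)) = (24 + s)/(s - 4*(-4 + s)) = (24 + s)/(s + (16 - 4*s)) = (24 + s)/(16 - 3*s))
332552 - W(-171) = 332552 - (24 - 171)/(16 - 3*(-171)) = 332552 - (-147)/(16 + 513) = 332552 - (-147)/529 = 332552 - 1*(-147/529) = 332552 + 147/529 = 175920155/529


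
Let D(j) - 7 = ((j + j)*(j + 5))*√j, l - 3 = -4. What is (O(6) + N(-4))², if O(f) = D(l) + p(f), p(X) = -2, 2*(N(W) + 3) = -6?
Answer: -63 + 16*I ≈ -63.0 + 16.0*I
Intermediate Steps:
N(W) = -6 (N(W) = -3 + (½)*(-6) = -3 - 3 = -6)
l = -1 (l = 3 - 4 = -1)
D(j) = 7 + 2*j^(3/2)*(5 + j) (D(j) = 7 + ((j + j)*(j + 5))*√j = 7 + ((2*j)*(5 + j))*√j = 7 + (2*j*(5 + j))*√j = 7 + 2*j^(3/2)*(5 + j))
O(f) = 5 - 8*I (O(f) = (7 + 2*(-1)^(5/2) + 10*(-1)^(3/2)) - 2 = (7 + 2*I + 10*(-I)) - 2 = (7 + 2*I - 10*I) - 2 = (7 - 8*I) - 2 = 5 - 8*I)
(O(6) + N(-4))² = ((5 - 8*I) - 6)² = (-1 - 8*I)²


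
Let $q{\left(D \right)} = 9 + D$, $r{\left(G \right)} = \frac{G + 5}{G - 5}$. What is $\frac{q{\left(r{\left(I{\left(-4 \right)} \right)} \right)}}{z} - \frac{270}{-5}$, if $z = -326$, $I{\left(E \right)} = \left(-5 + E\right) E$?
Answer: $\frac{272702}{5053} \approx 53.968$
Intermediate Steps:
$I{\left(E \right)} = E \left(-5 + E\right)$
$r{\left(G \right)} = \frac{5 + G}{-5 + G}$
$\frac{q{\left(r{\left(I{\left(-4 \right)} \right)} \right)}}{z} - \frac{270}{-5} = \frac{9 + \frac{5 - 4 \left(-5 - 4\right)}{-5 - 4 \left(-5 - 4\right)}}{-326} - \frac{270}{-5} = \left(9 + \frac{5 - -36}{-5 - -36}\right) \left(- \frac{1}{326}\right) - -54 = \left(9 + \frac{5 + 36}{-5 + 36}\right) \left(- \frac{1}{326}\right) + 54 = \left(9 + \frac{1}{31} \cdot 41\right) \left(- \frac{1}{326}\right) + 54 = \left(9 + \frac{41}{31}\right) \left(- \frac{1}{326}\right) + 54 = \frac{320}{31} \left(- \frac{1}{326}\right) + 54 = - \frac{160}{5053} + 54 = \frac{272702}{5053}$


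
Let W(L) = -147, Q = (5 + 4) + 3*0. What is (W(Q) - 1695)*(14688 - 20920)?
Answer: 11479344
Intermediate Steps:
Q = 9 (Q = 9 + 0 = 9)
(W(Q) - 1695)*(14688 - 20920) = (-147 - 1695)*(14688 - 20920) = -1842*(-6232) = 11479344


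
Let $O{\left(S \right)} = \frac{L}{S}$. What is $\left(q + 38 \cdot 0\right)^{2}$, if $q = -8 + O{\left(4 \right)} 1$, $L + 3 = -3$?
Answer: $\frac{361}{4} \approx 90.25$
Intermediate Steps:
$L = -6$ ($L = -3 - 3 = -6$)
$O{\left(S \right)} = - \frac{6}{S}$
$q = - \frac{19}{2}$ ($q = -8 + - \frac{6}{4} \cdot 1 = -8 + \left(-6\right) \frac{1}{4} \cdot 1 = -8 - \frac{3}{2} = - \frac{19}{2} \approx -9.5$)
$\left(q + 38 \cdot 0\right)^{2} = \left(- \frac{19}{2} + 38 \cdot 0\right)^{2} = \left(- \frac{19}{2} + 0\right)^{2} = \left(- \frac{19}{2}\right)^{2} = \frac{361}{4}$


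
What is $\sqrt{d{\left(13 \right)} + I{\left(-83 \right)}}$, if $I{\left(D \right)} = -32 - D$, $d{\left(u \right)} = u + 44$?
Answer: $6 \sqrt{3} \approx 10.392$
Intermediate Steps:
$d{\left(u \right)} = 44 + u$
$\sqrt{d{\left(13 \right)} + I{\left(-83 \right)}} = \sqrt{\left(44 + 13\right) - -51} = \sqrt{57 + \left(-32 + 83\right)} = \sqrt{57 + 51} = \sqrt{108} = 6 \sqrt{3}$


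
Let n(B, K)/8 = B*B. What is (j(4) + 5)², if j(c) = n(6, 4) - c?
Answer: 83521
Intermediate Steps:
n(B, K) = 8*B² (n(B, K) = 8*(B*B) = 8*B²)
j(c) = 288 - c (j(c) = 8*6² - c = 8*36 - c = 288 - c)
(j(4) + 5)² = ((288 - 1*4) + 5)² = ((288 - 4) + 5)² = (284 + 5)² = 289² = 83521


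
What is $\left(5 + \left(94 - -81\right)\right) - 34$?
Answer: $146$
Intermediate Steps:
$\left(5 + \left(94 - -81\right)\right) - 34 = \left(5 + \left(94 + 81\right)\right) - 34 = \left(5 + 175\right) - 34 = 180 - 34 = 146$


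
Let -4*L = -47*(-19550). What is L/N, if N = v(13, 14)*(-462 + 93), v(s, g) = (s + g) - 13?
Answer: 459425/10332 ≈ 44.466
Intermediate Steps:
L = -459425/2 (L = -(-47)*(-19550)/4 = -¼*918850 = -459425/2 ≈ -2.2971e+5)
v(s, g) = -13 + g + s (v(s, g) = (g + s) - 13 = -13 + g + s)
N = -5166 (N = (-13 + 14 + 13)*(-462 + 93) = 14*(-369) = -5166)
L/N = -459425/2/(-5166) = -459425/2*(-1/5166) = 459425/10332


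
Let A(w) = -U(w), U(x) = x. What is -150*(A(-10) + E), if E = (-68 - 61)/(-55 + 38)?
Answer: -44850/17 ≈ -2638.2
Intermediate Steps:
A(w) = -w
E = 129/17 (E = -129/(-17) = -129*(-1/17) = 129/17 ≈ 7.5882)
-150*(A(-10) + E) = -150*(-1*(-10) + 129/17) = -150*(10 + 129/17) = -150*299/17 = -44850/17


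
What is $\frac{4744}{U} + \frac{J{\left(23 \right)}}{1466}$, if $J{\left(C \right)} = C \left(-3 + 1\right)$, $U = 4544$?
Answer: $\frac{421605}{416344} \approx 1.0126$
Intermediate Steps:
$J{\left(C \right)} = - 2 C$ ($J{\left(C \right)} = C \left(-2\right) = - 2 C$)
$\frac{4744}{U} + \frac{J{\left(23 \right)}}{1466} = \frac{4744}{4544} + \frac{\left(-2\right) 23}{1466} = 4744 \cdot \frac{1}{4544} - \frac{23}{733} = \frac{593}{568} - \frac{23}{733} = \frac{421605}{416344}$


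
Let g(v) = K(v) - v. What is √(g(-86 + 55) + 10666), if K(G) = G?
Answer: √10666 ≈ 103.28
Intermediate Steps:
g(v) = 0 (g(v) = v - v = 0)
√(g(-86 + 55) + 10666) = √(0 + 10666) = √10666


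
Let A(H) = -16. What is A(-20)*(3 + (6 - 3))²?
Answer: -576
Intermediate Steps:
A(-20)*(3 + (6 - 3))² = -16*(3 + (6 - 3))² = -16*(3 + 3)² = -16*6² = -16*36 = -576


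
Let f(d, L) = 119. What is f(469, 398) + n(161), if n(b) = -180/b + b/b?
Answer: 19140/161 ≈ 118.88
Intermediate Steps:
n(b) = 1 - 180/b (n(b) = -180/b + 1 = 1 - 180/b)
f(469, 398) + n(161) = 119 + (-180 + 161)/161 = 119 + (1/161)*(-19) = 119 - 19/161 = 19140/161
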